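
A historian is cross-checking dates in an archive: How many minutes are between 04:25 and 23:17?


Start time: 04:25 = 265 minutes from midnight
End time: 23:17 = 1397 minutes from midnight
Difference: 1397 - 265 = 1132 minutes
That is 18 hours and 52 minutes

1132


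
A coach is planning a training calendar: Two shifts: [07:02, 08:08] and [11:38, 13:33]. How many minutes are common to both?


Interval A: [422, 488] minutes from midnight
Interval B: [698, 813] minutes from midnight
Overlap start = max(422, 698) = 698
Overlap end = min(488, 813) = 488
End <= start, so the intervals do not overlap: 0 minutes

0


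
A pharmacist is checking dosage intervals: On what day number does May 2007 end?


Month: May
Year: 2007
May is a 31-day month
Total: 31 days

31


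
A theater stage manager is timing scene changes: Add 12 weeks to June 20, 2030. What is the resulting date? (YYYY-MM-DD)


Start: 2030-06-20
Weeks to add: 12
Convert to days: 12 x 7 = 84 days
Add 84 days to 2030-06-20
Result: 2030-09-12

2030-09-12


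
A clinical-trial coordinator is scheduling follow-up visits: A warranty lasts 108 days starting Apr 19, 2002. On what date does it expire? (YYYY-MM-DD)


Start: 2002-04-19
Adding 108 days
Days remaining in April: 11
After April: 97 days still to add
May 2002: 31 days, 66 remaining
June 2002: 30 days, 36 remaining
July 2002: 31 days, 5 remaining
August 2002 has 31 days, need 5
Result: 2002-08-05

2002-08-05


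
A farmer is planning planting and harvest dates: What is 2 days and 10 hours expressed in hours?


Days: 2
Extra hours: 10
Hours per day: 24
Days to hours: 2 x 24 = 48
Total: 48 + 10 = 58

58


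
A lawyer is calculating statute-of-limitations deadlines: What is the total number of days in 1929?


Year: 1929
Check leap year rules:
Divisible by 4? No
1929 is not a leap year
Days: 365

365


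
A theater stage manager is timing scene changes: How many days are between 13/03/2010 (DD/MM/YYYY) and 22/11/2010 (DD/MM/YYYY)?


Start date: 2010-03-13
End date: 2010-11-22
Mar 2010: +19 days
Apr 2010: +30 days
May 2010: +31 days
... (6 more months)
Total: 254 days

254


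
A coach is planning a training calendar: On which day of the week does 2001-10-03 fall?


Date: 2001-10-03
January 1, 2001 is a Monday
Day of year: 276
Offset from Jan 1: 275 days
275 mod 7 = 2
Result: Wednesday

Wednesday


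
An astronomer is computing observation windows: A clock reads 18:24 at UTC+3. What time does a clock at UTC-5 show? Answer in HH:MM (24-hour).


Local time: 18:24 at UTC+3 (offset 3h)
Target zone: UTC-5 (offset -5h)
Difference: -5 - (3) = -8 hours
Calculation: 18 + (-8) = 10
Result: 10:24

10:24


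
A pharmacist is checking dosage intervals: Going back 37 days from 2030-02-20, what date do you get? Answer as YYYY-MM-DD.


Start: 2030-02-20
Subtracting 37 days
Days already passed in February: 20
After going back through February: 17 more days to subtract
January 2030 has 31 days, need 17
Result: 2030-01-14

2030-01-14


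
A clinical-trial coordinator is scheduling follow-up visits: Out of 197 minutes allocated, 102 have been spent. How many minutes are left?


Total budget: 197 minutes
Time used: 102 minutes
Remaining: 197 - 102 = 95 minutes
Percent used: 51.8%
Percent remaining: 48.2%

95


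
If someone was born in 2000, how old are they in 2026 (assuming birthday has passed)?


Birth year: 2000
Current year: 2026
Age = current year - birth year
Age = 2026 - 2000 = 26

26


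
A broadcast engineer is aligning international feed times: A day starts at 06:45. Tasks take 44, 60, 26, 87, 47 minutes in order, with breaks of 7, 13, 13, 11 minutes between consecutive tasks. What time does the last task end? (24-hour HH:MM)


Start: 06:45 = 405 min from midnight
  after task 1 (44 min): 07:29
  after break (7 min): 07:36
  after task 2 (60 min): 08:36
  after break (13 min): 08:49
  after task 3 (26 min): 09:15
  after break (13 min): 09:28
  after task 4 (87 min): 10:55
  after break (11 min): 11:06
  after task 5 (47 min): 11:53
Total elapsed: 308 minutes
End time: 11:53

11:53


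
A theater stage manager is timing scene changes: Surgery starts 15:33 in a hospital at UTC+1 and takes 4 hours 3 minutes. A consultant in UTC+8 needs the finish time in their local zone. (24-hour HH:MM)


Start: 15:33 in UTC+1
Step 1 - add duration:
  minutes: 33 + 3 = 36
  hours: 15 + 4 + 0 = 19
  end in UTC+1: 19:36
Step 2 - convert UTC+1 -> UTC+8:
  offset difference: 8 - (1) = 7 hours
  19 + (7) = 26 -> mod 24 = 2
Result: 02:36 in UTC+8

02:36


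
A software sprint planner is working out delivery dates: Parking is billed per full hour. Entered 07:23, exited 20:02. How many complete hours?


Start: 07:23
End: 20:02
Hour difference: 20 - 7 = 13 hours
Minute difference: 2 - 23 = -21 minutes
Total minutes: 759
Complete hours: 759 / 60 = 12 (remainder 39)

12


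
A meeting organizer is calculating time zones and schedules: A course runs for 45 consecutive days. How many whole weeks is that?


Total days: 45
Days per week: 7
Division: 45 / 7 = 6 remainder 3
Complete weeks: 6
Remaining days: 3

6


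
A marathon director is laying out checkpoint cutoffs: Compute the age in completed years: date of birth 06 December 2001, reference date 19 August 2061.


Birth: 2001-12-06
Reference: 2061-08-19
Year difference: 2061 - 2001 = 60
Has birthday (12-06) occurred by 08-19? No
Birthday not yet reached this year -> subtract 1
Age in full years: 59

59


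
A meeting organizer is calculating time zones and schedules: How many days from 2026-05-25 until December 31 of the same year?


Start: May 25, 2026
End: December 31, 2026
Days left in May: 6
June: 30
July: 31
August: 31
September: 30
... plus remaining months
Sum of remaining months: 214
Total: 6 + 214 = 220

220


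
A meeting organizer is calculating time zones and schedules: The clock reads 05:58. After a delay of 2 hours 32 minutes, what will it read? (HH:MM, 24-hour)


Start time: 05:58
Adding: 2 hours 32 minutes
Minutes: 58 + 32 = 90
Minute overflow: 90 >= 60, so carry 1 hour, minutes = 30
Hours: 5 + 2 + 1 = 8
Result: 08:30

08:30


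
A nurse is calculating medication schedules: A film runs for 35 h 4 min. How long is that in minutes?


Hours: 35
Minutes: 4
Convert hours to minutes: 35 x 60 = 2100
Add remaining minutes: 2100 + 4 = 2104

2104


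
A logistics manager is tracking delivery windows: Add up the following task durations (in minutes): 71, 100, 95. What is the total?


Durations: 71, 100, 95
Running sum: 71
+ 100 = 171
+ 95 = 266
Total duration: 266 minutes
That is 4 hours and 26 minutes

266


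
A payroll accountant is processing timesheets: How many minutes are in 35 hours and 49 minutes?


Hours: 35
Extra minutes: 49
Minutes per hour: 60
Hours to minutes: 35 x 60 = 2100
Total: 2100 + 49 = 2149

2149


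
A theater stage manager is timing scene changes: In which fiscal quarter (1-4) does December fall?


Month: December (month 12)
Q1: January-March (months 1-3)
Q2: April-June (months 4-6)
Q3: July-September (months 7-9)
Q4: October-December (months 10-12)
Month 12 falls in Q4

4


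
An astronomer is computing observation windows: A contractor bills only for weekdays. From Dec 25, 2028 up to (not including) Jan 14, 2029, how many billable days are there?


Start: 2028-12-25 (Monday)
End (exclusive): 2029-01-14 (Sunday)
Total calendar days: 20
Full weeks: 20 // 7 = 2 -> 10 weekdays
Remaining 6 days starting on Monday:
  Mon(w), Tue(w), Wed(w), Thu(w), Fri(w), Sat(-) -> 5 weekdays
Total business days: 10 + 5 = 15

15


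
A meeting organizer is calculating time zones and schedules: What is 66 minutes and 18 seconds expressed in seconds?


Minutes: 66
Extra seconds: 18
Seconds per minute: 60
Minutes to seconds: 66 x 60 = 3960
Total: 3960 + 18 = 3978

3978


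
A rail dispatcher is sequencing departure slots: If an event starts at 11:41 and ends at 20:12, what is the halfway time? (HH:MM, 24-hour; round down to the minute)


Start time: 11:41 = 701 minutes from midnight
End time: 20:12 = 1212 minutes from midnight
Sum: 701 + 1212 = 1913
Midpoint: 1913 / 2 = 956 minutes
Convert: 956 / 60 = 15 hours, 56 minutes
Result: 15:56

15:56


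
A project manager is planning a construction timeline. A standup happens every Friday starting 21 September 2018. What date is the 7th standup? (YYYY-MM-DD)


First occurrence: 2018-09-21 (occurrence 1)
Each occurrence is 7 days after the previous.
Occurrence 7 is 6 weeks after the first.
6 weeks = 42 days
2018-09-21 + 42 days = 2018-11-02

2018-11-02


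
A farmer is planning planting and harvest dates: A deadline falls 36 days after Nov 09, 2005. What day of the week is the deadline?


Start: 2005-11-09 (Wednesday)
Step 1 - find target date: add 36 days
  2005-11-09 + 36 days = 2005-12-15
Step 2 - day of week:
  36 mod 7 = 1
  Wednesday + 1 days -> Thursday
Result: Thursday (2005-12-15)

Thursday


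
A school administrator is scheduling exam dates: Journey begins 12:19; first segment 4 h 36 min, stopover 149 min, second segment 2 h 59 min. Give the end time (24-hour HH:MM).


Depart: 12:19
Leg 1: +276 min -> 16:55
Layover: +149 min -> 19:24
Leg 2: +179 min -> 22:23
Total travel: 604 minutes = 10h 4m
Arrival: 22:23

22:23


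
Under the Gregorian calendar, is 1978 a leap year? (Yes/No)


Year: 1978
Divisible by 4? 1978 / 4 = 494.5 -> No
Not divisible by 4, so NOT a leap year

No


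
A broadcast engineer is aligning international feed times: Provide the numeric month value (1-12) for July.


Calendar month order:
6. June
7. July <--
8. August
July is month number 7

7


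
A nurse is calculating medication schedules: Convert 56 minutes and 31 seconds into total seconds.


Minutes: 56
Seconds: 31
Convert minutes to seconds: 56 x 60 = 3360
Add remaining seconds: 3360 + 31 = 3391

3391


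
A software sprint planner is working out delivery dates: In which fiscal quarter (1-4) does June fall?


Month: June (month 6)
Q1: January-March (months 1-3)
Q2: April-June (months 4-6)
Q3: July-September (months 7-9)
Q4: October-December (months 10-12)
Month 6 falls in Q2

2


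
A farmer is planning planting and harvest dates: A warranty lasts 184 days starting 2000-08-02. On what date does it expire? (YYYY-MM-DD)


Start: 2000-08-02
Adding 184 days
Days remaining in August: 29
After August: 155 days still to add
September 2000: 30 days, 125 remaining
October 2000: 31 days, 94 remaining
November 2000: 30 days, 64 remaining
December 2000: 31 days, 33 remaining
Result: 2001-02-02

2001-02-02


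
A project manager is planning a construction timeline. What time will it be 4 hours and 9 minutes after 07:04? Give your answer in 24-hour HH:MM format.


Start time: 07:04
Adding: 4 hours 9 minutes
Minutes: 4 + 9 = 13
Hours: 7 + 4 + 0 = 11
Result: 11:13

11:13


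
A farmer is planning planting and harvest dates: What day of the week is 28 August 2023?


Date: 2023-08-28
January 1, 2023 is a Sunday
Day of year: 240
Offset from Jan 1: 239 days
239 mod 7 = 1
Result: Monday

Monday


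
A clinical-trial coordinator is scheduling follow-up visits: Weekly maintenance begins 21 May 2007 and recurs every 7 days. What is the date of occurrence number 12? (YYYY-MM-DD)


First occurrence: 2007-05-21 (occurrence 1)
Each occurrence is 7 days after the previous.
Occurrence 12 is 11 weeks after the first.
11 weeks = 77 days
2007-05-21 + 77 days = 2007-08-06

2007-08-06


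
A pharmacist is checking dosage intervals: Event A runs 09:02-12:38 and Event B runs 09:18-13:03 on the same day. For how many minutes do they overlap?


Interval A: [542, 758] minutes from midnight
Interval B: [558, 783] minutes from midnight
Overlap start = max(542, 558) = 558
Overlap end = min(758, 783) = 758
Overlap = 758 - 558 = 200 minutes

200


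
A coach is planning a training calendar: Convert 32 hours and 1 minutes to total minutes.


Hours: 32
Minutes: 1
Convert hours to minutes: 32 x 60 = 1920
Add remaining minutes: 1920 + 1 = 1921

1921


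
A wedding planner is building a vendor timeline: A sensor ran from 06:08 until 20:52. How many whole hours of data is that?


Start: 06:08
End: 20:52
Hour difference: 20 - 6 = 14 hours
Minute difference: 52 - 8 = 44 minutes
Total minutes: 884
Complete hours: 884 / 60 = 14 (remainder 44)

14


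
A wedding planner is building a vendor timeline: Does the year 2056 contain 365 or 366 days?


Year: 2056
Check leap year rules:
Divisible by 4? Yes
Divisible by 100? No
2056 is a leap year
Days: 366

366


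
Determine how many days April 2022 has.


Month: April
Year: 2022
April is a 30-day month
Total: 30 days

30


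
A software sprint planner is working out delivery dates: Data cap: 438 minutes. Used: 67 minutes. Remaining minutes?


Total budget: 438 minutes
Time used: 67 minutes
Remaining: 438 - 67 = 371 minutes
Percent used: 15.3%
Percent remaining: 84.7%

371


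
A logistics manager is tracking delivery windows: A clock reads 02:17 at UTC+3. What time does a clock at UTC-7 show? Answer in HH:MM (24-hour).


Local time: 02:17 at UTC+3 (offset 3h)
Target zone: UTC-7 (offset -7h)
Difference: -7 - (3) = -10 hours
Calculation: 2 + (-10) = -8
Wraparound: (-8) mod 24 = 16
Result: 16:17

16:17


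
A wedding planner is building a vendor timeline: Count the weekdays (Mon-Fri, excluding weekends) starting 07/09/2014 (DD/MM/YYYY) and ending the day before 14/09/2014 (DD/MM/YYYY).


Start: 2014-09-07 (Sunday)
End (exclusive): 2014-09-14 (Sunday)
Total calendar days: 7
Full weeks: 7 // 7 = 1 -> 5 weekdays
Remaining 0 days starting on Sunday:
Total business days: 5 + 0 = 5

5


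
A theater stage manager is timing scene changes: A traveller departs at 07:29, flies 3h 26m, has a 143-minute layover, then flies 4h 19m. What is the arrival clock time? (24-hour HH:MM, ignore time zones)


Depart: 07:29
Leg 1: +206 min -> 10:55
Layover: +143 min -> 13:18
Leg 2: +259 min -> 17:37
Total travel: 608 minutes = 10h 8m
Arrival: 17:37

17:37


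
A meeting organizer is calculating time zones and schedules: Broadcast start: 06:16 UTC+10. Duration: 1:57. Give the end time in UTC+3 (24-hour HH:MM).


Start: 06:16 in UTC+10
Step 1 - add duration:
  minutes: 16 + 57 = 73 (carry 1h)
  hours: 6 + 1 + 1 = 8
  end in UTC+10: 08:13
Step 2 - convert UTC+10 -> UTC+3:
  offset difference: 3 - (10) = -7 hours
  8 + (-7) = 1 -> mod 24 = 1
Result: 01:13 in UTC+3

01:13


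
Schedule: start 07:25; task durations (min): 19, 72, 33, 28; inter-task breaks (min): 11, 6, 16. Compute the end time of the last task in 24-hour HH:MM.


Start: 07:25 = 445 min from midnight
  after task 1 (19 min): 07:44
  after break (11 min): 07:55
  after task 2 (72 min): 09:07
  after break (6 min): 09:13
  after task 3 (33 min): 09:46
  after break (16 min): 10:02
  after task 4 (28 min): 10:30
Total elapsed: 185 minutes
End time: 10:30

10:30


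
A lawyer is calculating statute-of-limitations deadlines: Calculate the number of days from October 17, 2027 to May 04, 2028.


Start date: 2027-10-17
End date: 2028-05-04
Oct 2027: +15 days
Nov 2027: +30 days
Dec 2027: +31 days
... (5 more months)
Total: 200 days

200


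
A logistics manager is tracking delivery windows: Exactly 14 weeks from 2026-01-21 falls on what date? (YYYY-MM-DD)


Start: 2026-01-21
Weeks to add: 14
Convert to days: 14 x 7 = 98 days
Add 98 days to 2026-01-21
Result: 2026-04-29

2026-04-29


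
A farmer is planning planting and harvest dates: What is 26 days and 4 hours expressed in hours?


Days: 26
Extra hours: 4
Hours per day: 24
Days to hours: 26 x 24 = 624
Total: 624 + 4 = 628

628


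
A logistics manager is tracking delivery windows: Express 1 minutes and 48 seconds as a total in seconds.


Minutes: 1
Seconds: 48
Convert minutes to seconds: 1 x 60 = 60
Add remaining seconds: 60 + 48 = 108

108


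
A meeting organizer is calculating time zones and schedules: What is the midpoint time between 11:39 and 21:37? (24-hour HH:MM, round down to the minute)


Start time: 11:39 = 699 minutes from midnight
End time: 21:37 = 1297 minutes from midnight
Sum: 699 + 1297 = 1996
Midpoint: 1996 / 2 = 998 minutes
Convert: 998 / 60 = 16 hours, 38 minutes
Result: 16:38

16:38


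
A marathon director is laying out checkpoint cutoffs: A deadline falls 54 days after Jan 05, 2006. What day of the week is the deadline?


Start: 2006-01-05 (Thursday)
Step 1 - find target date: add 54 days
  2006-01-05 + 54 days = 2006-02-28
Step 2 - day of week:
  54 mod 7 = 5
  Thursday + 5 days -> Tuesday
Result: Tuesday (2006-02-28)

Tuesday


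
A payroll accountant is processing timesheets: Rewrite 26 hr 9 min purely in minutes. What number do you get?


Hours: 26
Extra minutes: 9
Minutes per hour: 60
Hours to minutes: 26 x 60 = 1560
Total: 1560 + 9 = 1569

1569


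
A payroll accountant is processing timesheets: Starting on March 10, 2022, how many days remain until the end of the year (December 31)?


Start: March 10, 2022
End: December 31, 2022
Days left in March: 21
April: 30
May: 31
June: 30
July: 31
... plus remaining months
Sum of remaining months: 275
Total: 21 + 275 = 296

296


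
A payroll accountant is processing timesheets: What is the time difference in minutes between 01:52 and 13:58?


Start time: 01:52 = 112 minutes from midnight
End time: 13:58 = 838 minutes from midnight
Difference: 838 - 112 = 726 minutes
That is 12 hours and 6 minutes

726


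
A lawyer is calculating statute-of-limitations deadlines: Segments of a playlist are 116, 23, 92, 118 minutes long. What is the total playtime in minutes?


Durations: 116, 23, 92, 118
Running sum: 116
+ 23 = 139
+ 92 = 231
+ 118 = 349
Total duration: 349 minutes
That is 5 hours and 49 minutes

349


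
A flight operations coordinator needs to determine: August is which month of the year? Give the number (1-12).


Calendar month order:
7. July
8. August <--
9. September
August is month number 8

8


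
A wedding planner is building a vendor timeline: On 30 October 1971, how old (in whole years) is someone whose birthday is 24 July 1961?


Birth: 1961-07-24
Reference: 1971-10-30
Year difference: 1971 - 1961 = 10
Has birthday (07-24) occurred by 10-30? Yes
Age in full years: 10

10


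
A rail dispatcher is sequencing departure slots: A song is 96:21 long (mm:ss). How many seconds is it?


Minutes: 96
Extra seconds: 21
Seconds per minute: 60
Minutes to seconds: 96 x 60 = 5760
Total: 5760 + 21 = 5781

5781


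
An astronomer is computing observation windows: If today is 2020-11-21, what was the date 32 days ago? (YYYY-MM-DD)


Start: 2020-11-21
Subtracting 32 days
Days already passed in November: 21
After going back through November: 11 more days to subtract
October 2020 has 31 days, need 11
Result: 2020-10-20

2020-10-20


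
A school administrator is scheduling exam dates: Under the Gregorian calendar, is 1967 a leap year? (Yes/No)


Year: 1967
Divisible by 4? 1967 / 4 = 491.75 -> No
Not divisible by 4, so NOT a leap year

No


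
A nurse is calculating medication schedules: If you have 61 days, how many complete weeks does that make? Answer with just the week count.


Total days: 61
Days per week: 7
Division: 61 / 7 = 8 remainder 5
Complete weeks: 8
Remaining days: 5

8


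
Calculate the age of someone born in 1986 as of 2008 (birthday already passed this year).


Birth year: 1986
Current year: 2008
Age = current year - birth year
Age = 2008 - 1986 = 22

22


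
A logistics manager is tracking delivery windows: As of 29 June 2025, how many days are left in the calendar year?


Start: June 29, 2025
End: December 31, 2025
Days left in June: 1
July: 31
August: 31
September: 30
October: 31
... plus remaining months
Sum of remaining months: 184
Total: 1 + 184 = 185

185


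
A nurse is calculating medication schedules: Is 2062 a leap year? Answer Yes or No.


Year: 2062
Divisible by 4? 2062 / 4 = 515.5 -> No
Not divisible by 4, so NOT a leap year

No


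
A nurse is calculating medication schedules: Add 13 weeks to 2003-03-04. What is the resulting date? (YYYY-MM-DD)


Start: 2003-03-04
Weeks to add: 13
Convert to days: 13 x 7 = 91 days
Add 91 days to 2003-03-04
Result: 2003-06-03

2003-06-03


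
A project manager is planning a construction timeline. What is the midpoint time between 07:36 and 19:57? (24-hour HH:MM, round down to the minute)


Start time: 07:36 = 456 minutes from midnight
End time: 19:57 = 1197 minutes from midnight
Sum: 456 + 1197 = 1653
Midpoint: 1653 / 2 = 826 minutes
Convert: 826 / 60 = 13 hours, 46 minutes
Result: 13:46

13:46


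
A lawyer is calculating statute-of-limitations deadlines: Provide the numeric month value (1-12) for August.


Calendar month order:
7. July
8. August <--
9. September
August is month number 8

8


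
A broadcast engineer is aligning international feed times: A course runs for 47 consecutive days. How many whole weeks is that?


Total days: 47
Days per week: 7
Division: 47 / 7 = 6 remainder 5
Complete weeks: 6
Remaining days: 5

6


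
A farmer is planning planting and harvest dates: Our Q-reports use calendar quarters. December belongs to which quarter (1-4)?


Month: December (month 12)
Q1: January-March (months 1-3)
Q2: April-June (months 4-6)
Q3: July-September (months 7-9)
Q4: October-December (months 10-12)
Month 12 falls in Q4

4


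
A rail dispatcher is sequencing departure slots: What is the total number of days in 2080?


Year: 2080
Check leap year rules:
Divisible by 4? Yes
Divisible by 100? No
2080 is a leap year
Days: 366

366


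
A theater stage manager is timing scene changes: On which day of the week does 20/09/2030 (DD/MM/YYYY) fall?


Date: 2030-09-20
January 1, 2030 is a Tuesday
Day of year: 263
Offset from Jan 1: 262 days
262 mod 7 = 3
Result: Friday

Friday


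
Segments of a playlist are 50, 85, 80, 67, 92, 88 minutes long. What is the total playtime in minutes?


Durations: 50, 85, 80, 67, 92, 88
Running sum: 50
+ 85 = 135
+ 80 = 215
+ 67 = 282
+ 92 = 374
+ 88 = 462
Total duration: 462 minutes
That is 7 hours and 42 minutes

462


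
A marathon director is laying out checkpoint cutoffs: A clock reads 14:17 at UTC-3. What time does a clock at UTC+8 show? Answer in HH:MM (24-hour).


Local time: 14:17 at UTC-3 (offset -3h)
Target zone: UTC+8 (offset 8h)
Difference: 8 - (-3) = 11 hours
Calculation: 14 + (11) = 25
Wraparound: (25) mod 24 = 1
Result: 01:17

01:17


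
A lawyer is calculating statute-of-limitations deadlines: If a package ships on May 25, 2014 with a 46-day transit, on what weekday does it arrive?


Start: 2014-05-25 (Sunday)
Step 1 - find target date: add 46 days
  2014-05-25 + 46 days = 2014-07-10
Step 2 - day of week:
  46 mod 7 = 4
  Sunday + 4 days -> Thursday
Result: Thursday (2014-07-10)

Thursday


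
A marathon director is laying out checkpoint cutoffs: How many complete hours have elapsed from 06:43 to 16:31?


Start: 06:43
End: 16:31
Hour difference: 16 - 6 = 10 hours
Minute difference: 31 - 43 = -12 minutes
Total minutes: 588
Complete hours: 588 / 60 = 9 (remainder 48)

9


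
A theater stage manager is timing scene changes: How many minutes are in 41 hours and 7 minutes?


Hours: 41
Minutes: 7
Convert hours to minutes: 41 x 60 = 2460
Add remaining minutes: 2460 + 7 = 2467

2467


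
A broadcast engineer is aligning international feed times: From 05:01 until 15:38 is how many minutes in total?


Start time: 05:01 = 301 minutes from midnight
End time: 15:38 = 938 minutes from midnight
Difference: 938 - 301 = 637 minutes
That is 10 hours and 37 minutes

637


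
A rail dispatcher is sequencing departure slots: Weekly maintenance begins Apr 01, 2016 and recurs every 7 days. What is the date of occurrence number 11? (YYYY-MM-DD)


First occurrence: 2016-04-01 (occurrence 1)
Each occurrence is 7 days after the previous.
Occurrence 11 is 10 weeks after the first.
10 weeks = 70 days
2016-04-01 + 70 days = 2016-06-10

2016-06-10


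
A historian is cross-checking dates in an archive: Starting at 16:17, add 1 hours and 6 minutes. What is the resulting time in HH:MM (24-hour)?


Start time: 16:17
Adding: 1 hours 6 minutes
Minutes: 17 + 6 = 23
Hours: 16 + 1 + 0 = 17
Result: 17:23

17:23


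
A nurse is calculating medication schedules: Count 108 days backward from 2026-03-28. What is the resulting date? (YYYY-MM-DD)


Start: 2026-03-28
Subtracting 108 days
Days already passed in March: 28
After going back through March: 80 more days to subtract
February 2026: 28 days, 52 remaining
January 2026: 31 days, 21 remaining
December 2025 has 31 days, need 21
Result: 2025-12-10

2025-12-10


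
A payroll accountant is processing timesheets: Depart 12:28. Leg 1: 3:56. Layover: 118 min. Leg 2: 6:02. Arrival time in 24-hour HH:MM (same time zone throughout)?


Depart: 12:28
Leg 1: +236 min -> 16:24
Layover: +118 min -> 18:22
Leg 2: +362 min -> 00:24
Total travel: 716 minutes = 11h 56m
Arrival: 00:24

00:24


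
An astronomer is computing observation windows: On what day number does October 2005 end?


Month: October
Year: 2005
October is a 31-day month
Total: 31 days

31


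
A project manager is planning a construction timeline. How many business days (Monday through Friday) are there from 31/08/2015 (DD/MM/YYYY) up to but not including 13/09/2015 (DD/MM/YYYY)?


Start: 2015-08-31 (Monday)
End (exclusive): 2015-09-13 (Sunday)
Total calendar days: 13
Full weeks: 13 // 7 = 1 -> 5 weekdays
Remaining 6 days starting on Monday:
  Mon(w), Tue(w), Wed(w), Thu(w), Fri(w), Sat(-) -> 5 weekdays
Total business days: 5 + 5 = 10

10


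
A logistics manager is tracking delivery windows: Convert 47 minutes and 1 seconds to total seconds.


Minutes: 47
Extra seconds: 1
Seconds per minute: 60
Minutes to seconds: 47 x 60 = 2820
Total: 2820 + 1 = 2821

2821


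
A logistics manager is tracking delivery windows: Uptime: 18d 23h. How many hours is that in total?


Days: 18
Extra hours: 23
Hours per day: 24
Days to hours: 18 x 24 = 432
Total: 432 + 23 = 455

455


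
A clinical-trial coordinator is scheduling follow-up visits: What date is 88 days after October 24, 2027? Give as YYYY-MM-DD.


Start: 2027-10-24
Adding 88 days
Days remaining in October: 7
After October: 81 days still to add
November 2027: 30 days, 51 remaining
December 2027: 31 days, 20 remaining
January 2028 has 31 days, need 20
Result: 2028-01-20

2028-01-20


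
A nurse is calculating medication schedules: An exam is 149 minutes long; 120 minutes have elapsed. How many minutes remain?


Total budget: 149 minutes
Time used: 120 minutes
Remaining: 149 - 120 = 29 minutes
Percent used: 80.5%
Percent remaining: 19.5%

29


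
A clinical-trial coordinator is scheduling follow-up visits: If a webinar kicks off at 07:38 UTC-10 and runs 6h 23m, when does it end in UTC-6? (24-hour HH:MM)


Start: 07:38 in UTC-10
Step 1 - add duration:
  minutes: 38 + 23 = 61 (carry 1h)
  hours: 7 + 6 + 1 = 14
  end in UTC-10: 14:01
Step 2 - convert UTC-10 -> UTC-6:
  offset difference: -6 - (-10) = 4 hours
  14 + (4) = 18 -> mod 24 = 18
Result: 18:01 in UTC-6

18:01


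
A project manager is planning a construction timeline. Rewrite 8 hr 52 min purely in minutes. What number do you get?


Hours: 8
Extra minutes: 52
Minutes per hour: 60
Hours to minutes: 8 x 60 = 480
Total: 480 + 52 = 532

532


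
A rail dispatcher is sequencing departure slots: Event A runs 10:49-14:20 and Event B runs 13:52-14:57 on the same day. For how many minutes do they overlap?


Interval A: [649, 860] minutes from midnight
Interval B: [832, 897] minutes from midnight
Overlap start = max(649, 832) = 832
Overlap end = min(860, 897) = 860
Overlap = 860 - 832 = 28 minutes

28


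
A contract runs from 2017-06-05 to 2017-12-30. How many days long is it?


Start date: 2017-06-05
End date: 2017-12-30
Jun 2017: +26 days
Jul 2017: +31 days
Aug 2017: +31 days
... (4 more months)
Total: 208 days

208


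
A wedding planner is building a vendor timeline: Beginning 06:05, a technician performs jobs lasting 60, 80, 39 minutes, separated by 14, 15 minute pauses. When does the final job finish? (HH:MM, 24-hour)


Start: 06:05 = 365 min from midnight
  after task 1 (60 min): 07:05
  after break (14 min): 07:19
  after task 2 (80 min): 08:39
  after break (15 min): 08:54
  after task 3 (39 min): 09:33
Total elapsed: 208 minutes
End time: 09:33

09:33


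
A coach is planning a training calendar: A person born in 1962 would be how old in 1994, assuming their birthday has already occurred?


Birth year: 1962
Current year: 1994
Age = current year - birth year
Age = 1994 - 1962 = 32

32


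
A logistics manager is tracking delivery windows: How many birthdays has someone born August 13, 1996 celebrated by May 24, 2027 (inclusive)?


Birth: 1996-08-13
Reference: 2027-05-24
Year difference: 2027 - 1996 = 31
Has birthday (08-13) occurred by 05-24? No
Birthday not yet reached this year -> subtract 1
Age in full years: 30

30


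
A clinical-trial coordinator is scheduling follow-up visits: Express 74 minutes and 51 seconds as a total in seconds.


Minutes: 74
Seconds: 51
Convert minutes to seconds: 74 x 60 = 4440
Add remaining seconds: 4440 + 51 = 4491

4491


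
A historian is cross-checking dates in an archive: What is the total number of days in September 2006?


Month: September
Year: 2006
September is a 30-day month
Total: 30 days

30


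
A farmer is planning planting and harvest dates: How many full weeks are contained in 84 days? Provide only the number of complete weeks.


Total days: 84
Days per week: 7
Division: 84 / 7 = 12 remainder 0
Complete weeks: 12
Remaining days: 0

12


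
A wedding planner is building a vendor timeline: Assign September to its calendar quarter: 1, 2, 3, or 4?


Month: September (month 9)
Q1: January-March (months 1-3)
Q2: April-June (months 4-6)
Q3: July-September (months 7-9)
Q4: October-December (months 10-12)
Month 9 falls in Q3

3


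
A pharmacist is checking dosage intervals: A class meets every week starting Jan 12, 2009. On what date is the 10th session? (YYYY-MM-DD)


First occurrence: 2009-01-12 (occurrence 1)
Each occurrence is 7 days after the previous.
Occurrence 10 is 9 weeks after the first.
9 weeks = 63 days
2009-01-12 + 63 days = 2009-03-16

2009-03-16


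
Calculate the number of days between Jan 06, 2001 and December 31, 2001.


Start: January 06, 2001
End: December 31, 2001
Days left in January: 25
February: 28
March: 31
April: 30
May: 31
... plus remaining months
Sum of remaining months: 334
Total: 25 + 334 = 359

359


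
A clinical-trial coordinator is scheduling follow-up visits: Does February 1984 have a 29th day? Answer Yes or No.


Year: 1984
Divisible by 4? 1984 / 4 = 496.0 -> Yes
Divisible by 100? 1984 / 100 = 19.84 -> No
Divisible by 4 but not 100, so it IS a leap year

Yes


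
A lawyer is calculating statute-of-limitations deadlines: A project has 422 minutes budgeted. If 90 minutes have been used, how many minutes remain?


Total budget: 422 minutes
Time used: 90 minutes
Remaining: 422 - 90 = 332 minutes
Percent used: 21.3%
Percent remaining: 78.7%

332


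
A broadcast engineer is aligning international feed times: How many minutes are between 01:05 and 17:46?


Start time: 01:05 = 65 minutes from midnight
End time: 17:46 = 1066 minutes from midnight
Difference: 1066 - 65 = 1001 minutes
That is 16 hours and 41 minutes

1001


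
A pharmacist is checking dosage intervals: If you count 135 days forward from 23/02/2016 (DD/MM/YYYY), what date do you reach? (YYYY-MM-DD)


Start: 2016-02-23
Adding 135 days
Days remaining in February: 6
After February: 129 days still to add
March 2016: 31 days, 98 remaining
April 2016: 30 days, 68 remaining
May 2016: 31 days, 37 remaining
June 2016: 30 days, 7 remaining
Result: 2016-07-07

2016-07-07


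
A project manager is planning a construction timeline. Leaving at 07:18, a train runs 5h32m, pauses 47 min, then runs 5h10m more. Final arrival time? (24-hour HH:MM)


Depart: 07:18
Leg 1: +332 min -> 12:50
Layover: +47 min -> 13:37
Leg 2: +310 min -> 18:47
Total travel: 689 minutes = 11h 29m
Arrival: 18:47

18:47


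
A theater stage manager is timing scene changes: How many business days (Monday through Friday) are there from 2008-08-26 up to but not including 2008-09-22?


Start: 2008-08-26 (Tuesday)
End (exclusive): 2008-09-22 (Monday)
Total calendar days: 27
Full weeks: 27 // 7 = 3 -> 15 weekdays
Remaining 6 days starting on Tuesday:
  Tue(w), Wed(w), Thu(w), Fri(w), Sat(-), Sun(-) -> 4 weekdays
Total business days: 15 + 4 = 19

19


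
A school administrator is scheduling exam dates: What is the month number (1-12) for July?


Calendar month order:
6. June
7. July <--
8. August
July is month number 7

7


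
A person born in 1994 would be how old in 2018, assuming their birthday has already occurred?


Birth year: 1994
Current year: 2018
Age = current year - birth year
Age = 2018 - 1994 = 24

24


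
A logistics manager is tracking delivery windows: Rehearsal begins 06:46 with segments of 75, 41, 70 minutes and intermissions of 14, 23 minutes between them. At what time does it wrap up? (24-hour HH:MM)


Start: 06:46 = 406 min from midnight
  after task 1 (75 min): 08:01
  after break (14 min): 08:15
  after task 2 (41 min): 08:56
  after break (23 min): 09:19
  after task 3 (70 min): 10:29
Total elapsed: 223 minutes
End time: 10:29

10:29


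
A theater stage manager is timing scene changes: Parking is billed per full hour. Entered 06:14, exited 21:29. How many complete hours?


Start: 06:14
End: 21:29
Hour difference: 21 - 6 = 15 hours
Minute difference: 29 - 14 = 15 minutes
Total minutes: 915
Complete hours: 915 / 60 = 15 (remainder 15)

15


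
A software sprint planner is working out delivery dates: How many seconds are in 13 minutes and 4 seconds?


Minutes: 13
Extra seconds: 4
Seconds per minute: 60
Minutes to seconds: 13 x 60 = 780
Total: 780 + 4 = 784

784


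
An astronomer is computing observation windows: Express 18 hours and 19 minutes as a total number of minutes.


Hours: 18
Extra minutes: 19
Minutes per hour: 60
Hours to minutes: 18 x 60 = 1080
Total: 1080 + 19 = 1099

1099


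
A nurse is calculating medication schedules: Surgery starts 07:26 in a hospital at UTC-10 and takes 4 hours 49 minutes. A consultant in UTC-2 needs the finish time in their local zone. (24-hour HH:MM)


Start: 07:26 in UTC-10
Step 1 - add duration:
  minutes: 26 + 49 = 75 (carry 1h)
  hours: 7 + 4 + 1 = 12
  end in UTC-10: 12:15
Step 2 - convert UTC-10 -> UTC-2:
  offset difference: -2 - (-10) = 8 hours
  12 + (8) = 20 -> mod 24 = 20
Result: 20:15 in UTC-2

20:15


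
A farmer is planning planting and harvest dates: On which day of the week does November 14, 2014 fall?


Date: 2014-11-14
January 1, 2014 is a Wednesday
Day of year: 318
Offset from Jan 1: 317 days
317 mod 7 = 2
Result: Friday

Friday


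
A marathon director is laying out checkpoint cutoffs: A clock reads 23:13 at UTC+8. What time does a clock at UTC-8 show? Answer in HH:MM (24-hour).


Local time: 23:13 at UTC+8 (offset 8h)
Target zone: UTC-8 (offset -8h)
Difference: -8 - (8) = -16 hours
Calculation: 23 + (-16) = 7
Result: 07:13

07:13


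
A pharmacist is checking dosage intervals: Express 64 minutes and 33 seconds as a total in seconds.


Minutes: 64
Seconds: 33
Convert minutes to seconds: 64 x 60 = 3840
Add remaining seconds: 3840 + 33 = 3873

3873


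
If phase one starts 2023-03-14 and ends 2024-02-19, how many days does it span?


Start date: 2023-03-14
End date: 2024-02-19
Mar 2023: +18 days
Apr 2023: +30 days
May 2023: +31 days
... (9 more months)
Total: 342 days

342


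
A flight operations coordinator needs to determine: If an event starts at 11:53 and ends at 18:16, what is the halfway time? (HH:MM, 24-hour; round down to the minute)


Start time: 11:53 = 713 minutes from midnight
End time: 18:16 = 1096 minutes from midnight
Sum: 713 + 1096 = 1809
Midpoint: 1809 / 2 = 904 minutes
Convert: 904 / 60 = 15 hours, 4 minutes
Result: 15:04

15:04


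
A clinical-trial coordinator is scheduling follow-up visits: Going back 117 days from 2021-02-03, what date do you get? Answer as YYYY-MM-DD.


Start: 2021-02-03
Subtracting 117 days
Days already passed in February: 3
After going back through February: 114 more days to subtract
January 2021: 31 days, 83 remaining
December 2020: 31 days, 52 remaining
November 2020: 30 days, 22 remaining
October 2020 has 31 days, need 22
Result: 2020-10-09

2020-10-09


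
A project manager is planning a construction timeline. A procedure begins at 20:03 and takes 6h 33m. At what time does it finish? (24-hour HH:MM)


Start time: 20:03
Adding: 6 hours 33 minutes
Minutes: 3 + 33 = 36
Hours: 20 + 6 + 0 = 26
Hour wraparound: 26 mod 24 = 2
Result: 02:36

02:36


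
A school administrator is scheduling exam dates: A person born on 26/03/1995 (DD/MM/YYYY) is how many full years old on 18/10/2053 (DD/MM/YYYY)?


Birth: 1995-03-26
Reference: 2053-10-18
Year difference: 2053 - 1995 = 58
Has birthday (03-26) occurred by 10-18? Yes
Age in full years: 58

58


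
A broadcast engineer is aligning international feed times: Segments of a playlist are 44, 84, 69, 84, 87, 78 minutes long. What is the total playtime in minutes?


Durations: 44, 84, 69, 84, 87, 78
Running sum: 44
+ 84 = 128
+ 69 = 197
+ 84 = 281
+ 87 = 368
+ 78 = 446
Total duration: 446 minutes
That is 7 hours and 26 minutes

446


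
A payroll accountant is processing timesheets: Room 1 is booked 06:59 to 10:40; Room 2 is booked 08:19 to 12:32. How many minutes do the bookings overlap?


Interval A: [419, 640] minutes from midnight
Interval B: [499, 752] minutes from midnight
Overlap start = max(419, 499) = 499
Overlap end = min(640, 752) = 640
Overlap = 640 - 499 = 141 minutes

141


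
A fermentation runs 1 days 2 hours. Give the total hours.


Days: 1
Extra hours: 2
Hours per day: 24
Days to hours: 1 x 24 = 24
Total: 24 + 2 = 26

26


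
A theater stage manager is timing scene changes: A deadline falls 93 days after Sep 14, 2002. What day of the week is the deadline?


Start: 2002-09-14 (Saturday)
Step 1 - find target date: add 93 days
  2002-09-14 + 93 days = 2002-12-16
Step 2 - day of week:
  93 mod 7 = 2
  Saturday + 2 days -> Monday
Result: Monday (2002-12-16)

Monday


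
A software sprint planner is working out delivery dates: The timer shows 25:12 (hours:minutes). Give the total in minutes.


Hours: 25
Minutes: 12
Convert hours to minutes: 25 x 60 = 1500
Add remaining minutes: 1500 + 12 = 1512

1512


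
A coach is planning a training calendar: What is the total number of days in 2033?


Year: 2033
Check leap year rules:
Divisible by 4? No
2033 is not a leap year
Days: 365

365


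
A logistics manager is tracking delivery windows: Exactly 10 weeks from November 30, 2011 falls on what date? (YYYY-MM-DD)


Start: 2011-11-30
Weeks to add: 10
Convert to days: 10 x 7 = 70 days
Add 70 days to 2011-11-30
Result: 2012-02-08

2012-02-08


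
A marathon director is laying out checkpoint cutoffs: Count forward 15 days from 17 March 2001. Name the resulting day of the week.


Start: 2001-03-17 (Saturday)
Step 1 - find target date: add 15 days
  2001-03-17 + 15 days = 2001-04-01
Step 2 - day of week:
  15 mod 7 = 1
  Saturday + 1 days -> Sunday
Result: Sunday (2001-04-01)

Sunday


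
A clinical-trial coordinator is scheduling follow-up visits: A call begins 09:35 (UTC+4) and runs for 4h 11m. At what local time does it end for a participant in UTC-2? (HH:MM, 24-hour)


Start: 09:35 in UTC+4
Step 1 - add duration:
  minutes: 35 + 11 = 46
  hours: 9 + 4 + 0 = 13
  end in UTC+4: 13:46
Step 2 - convert UTC+4 -> UTC-2:
  offset difference: -2 - (4) = -6 hours
  13 + (-6) = 7 -> mod 24 = 7
Result: 07:46 in UTC-2

07:46
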